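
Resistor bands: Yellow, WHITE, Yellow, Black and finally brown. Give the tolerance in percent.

The last band, brown, is the tolerance band.
Brown corresponds to ±1%.

±1%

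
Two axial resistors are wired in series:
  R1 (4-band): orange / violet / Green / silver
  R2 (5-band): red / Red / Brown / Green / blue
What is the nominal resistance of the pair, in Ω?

25800000 Ω

R1: orange, violet → 37; green ×10^5 → 3700000 Ω.
R2: red, red, brown → 221; green ×10^5 → 22100000 Ω.
Series: 3700000 + 22100000 = 25800000 Ω.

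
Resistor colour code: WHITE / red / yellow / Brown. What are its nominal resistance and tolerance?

White → 9 (first significant figure)
Red → 2 (second significant figure)
Yellow → ×10^4 multiplier
Brown → ±1% tolerance
92 × 10000 = 920000 Ω

920000 Ω ±1%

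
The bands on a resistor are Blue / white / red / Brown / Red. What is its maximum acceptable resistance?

7058.4 Ω

Blue → 6 (first significant figure)
White → 9 (second significant figure)
Red → 2 (third significant figure)
Brown → ×10 multiplier
Red → ±2% tolerance
692 × 10 = 6920 Ω
Maximum = 6920 × (1 + 2/100) = 7058.4 Ω.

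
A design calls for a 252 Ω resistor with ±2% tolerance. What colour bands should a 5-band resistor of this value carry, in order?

red, green, red, black, red

252 Ω = 252 × 10^0.
2 → red
5 → green
2 → red
Multiplier 10^0 → black.
±2% tolerance → red.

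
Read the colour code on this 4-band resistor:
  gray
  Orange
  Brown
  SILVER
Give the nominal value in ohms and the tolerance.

Grey → 8 (first significant figure)
Orange → 3 (second significant figure)
Brown → ×10 multiplier
Silver → ±10% tolerance
83 × 10 = 830 Ω

830 Ω ±10%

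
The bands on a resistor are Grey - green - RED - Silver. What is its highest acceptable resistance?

Grey → 8 (first significant figure)
Green → 5 (second significant figure)
Red → ×10^2 multiplier
Silver → ±10% tolerance
85 × 100 = 8500 Ω
Highest = 8500 × (1 + 10/100) = 9350 Ω.

9350 Ω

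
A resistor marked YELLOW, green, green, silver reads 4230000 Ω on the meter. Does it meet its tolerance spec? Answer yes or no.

yes

Yellow → 4 (first significant figure)
Green → 5 (second significant figure)
Green → ×10^5 multiplier
Silver → ±10% tolerance
45 × 100000 = 4500000 Ω
Allowed range: 4050000 Ω to 4950000 Ω.
4230000 Ω lies inside that range.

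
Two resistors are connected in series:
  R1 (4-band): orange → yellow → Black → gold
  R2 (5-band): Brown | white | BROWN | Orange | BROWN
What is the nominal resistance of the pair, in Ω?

R1: orange, yellow → 34; black ×1 → 34 Ω.
R2: brown, white, brown → 191; orange ×10^3 → 191000 Ω.
Series: 34 + 191000 = 191034 Ω.

191034 Ω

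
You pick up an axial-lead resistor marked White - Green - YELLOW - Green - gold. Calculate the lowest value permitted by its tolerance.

White → 9 (first significant figure)
Green → 5 (second significant figure)
Yellow → 4 (third significant figure)
Green → ×10^5 multiplier
Gold → ±5% tolerance
954 × 100000 = 95400000 Ω
Lowest = 95400000 × (1 − 5/100) = 90630000 Ω.

90630000 Ω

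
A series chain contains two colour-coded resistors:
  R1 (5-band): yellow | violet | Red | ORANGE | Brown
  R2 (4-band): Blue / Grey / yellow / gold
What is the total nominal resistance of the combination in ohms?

R1: yellow, violet, red → 472; orange ×10^3 → 472000 Ω.
R2: blue, grey → 68; yellow ×10^4 → 680000 Ω.
Series: 472000 + 680000 = 1152000 Ω.

1152000 Ω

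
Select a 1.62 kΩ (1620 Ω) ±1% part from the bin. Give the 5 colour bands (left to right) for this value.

brown, blue, red, brown, brown

1620 Ω = 162 × 10^1.
1 → brown
6 → blue
2 → red
Multiplier 10^1 → brown.
±1% tolerance → brown.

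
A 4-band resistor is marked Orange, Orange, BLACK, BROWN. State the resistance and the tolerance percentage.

33 Ω ±1%

Orange → 3 (first significant figure)
Orange → 3 (second significant figure)
Black → ×1 multiplier
Brown → ±1% tolerance
33 × 1 = 33 Ω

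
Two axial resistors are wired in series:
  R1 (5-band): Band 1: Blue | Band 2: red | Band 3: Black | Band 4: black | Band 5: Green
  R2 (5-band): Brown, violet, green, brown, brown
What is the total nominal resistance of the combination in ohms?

2370 Ω

R1: blue, red, black → 620; black ×1 → 620 Ω.
R2: brown, violet, green → 175; brown ×10 → 1750 Ω.
Series: 620 + 1750 = 2370 Ω.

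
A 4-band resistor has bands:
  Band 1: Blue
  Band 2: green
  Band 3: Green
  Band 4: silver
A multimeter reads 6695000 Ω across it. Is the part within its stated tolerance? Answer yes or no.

yes

Blue → 6 (first significant figure)
Green → 5 (second significant figure)
Green → ×10^5 multiplier
Silver → ±10% tolerance
65 × 100000 = 6500000 Ω
Allowed range: 5850000 Ω to 7150000 Ω.
6695000 Ω lies inside that range.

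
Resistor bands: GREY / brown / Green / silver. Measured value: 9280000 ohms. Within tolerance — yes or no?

no

Grey → 8 (first significant figure)
Brown → 1 (second significant figure)
Green → ×10^5 multiplier
Silver → ±10% tolerance
81 × 100000 = 8100000 Ω
Allowed range: 7290000 Ω to 8910000 Ω.
9280000 ohms lies outside that range.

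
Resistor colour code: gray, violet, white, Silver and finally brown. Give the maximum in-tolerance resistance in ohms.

8.8779 Ω

Grey → 8 (first significant figure)
Violet → 7 (second significant figure)
White → 9 (third significant figure)
Silver → ×0.01 multiplier
Brown → ±1% tolerance
879 × 0.01 = 8.79 Ω
Maximum = 8.79 × (1 + 1/100) = 8.8779 Ω.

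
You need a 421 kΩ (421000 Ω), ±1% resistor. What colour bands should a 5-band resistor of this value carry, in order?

yellow, red, brown, orange, brown

421000 Ω = 421 × 10^3.
4 → yellow
2 → red
1 → brown
Multiplier 10^3 → orange.
±1% tolerance → brown.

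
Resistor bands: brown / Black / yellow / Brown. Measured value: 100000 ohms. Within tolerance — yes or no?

Brown → 1 (first significant figure)
Black → 0 (second significant figure)
Yellow → ×10^4 multiplier
Brown → ±1% tolerance
10 × 10000 = 100000 Ω
Allowed range: 99000 Ω to 101000 Ω.
100000 ohms lies inside that range.

yes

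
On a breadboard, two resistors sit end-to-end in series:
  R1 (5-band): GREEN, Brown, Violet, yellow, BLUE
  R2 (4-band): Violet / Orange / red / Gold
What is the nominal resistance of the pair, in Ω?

5177300 Ω

R1: green, brown, violet → 517; yellow ×10^4 → 5170000 Ω.
R2: violet, orange → 73; red ×10^2 → 7300 Ω.
Series: 5170000 + 7300 = 5177300 Ω.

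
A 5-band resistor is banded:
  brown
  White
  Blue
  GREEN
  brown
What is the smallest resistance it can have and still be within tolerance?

Brown → 1 (first significant figure)
White → 9 (second significant figure)
Blue → 6 (third significant figure)
Green → ×10^5 multiplier
Brown → ±1% tolerance
196 × 100000 = 19600000 Ω
Smallest = 19600000 × (1 − 1/100) = 19404000 Ω.

19404000 Ω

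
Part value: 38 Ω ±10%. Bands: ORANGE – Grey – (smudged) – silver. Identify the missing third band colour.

38 Ω = 38 × 10^0.
The third band is the multiplier, 10^0, which is black.

black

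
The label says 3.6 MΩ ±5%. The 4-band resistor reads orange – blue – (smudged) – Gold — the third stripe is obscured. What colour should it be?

3600000 Ω = 36 × 10^5.
The third band is the multiplier, 10^5, which is green.

green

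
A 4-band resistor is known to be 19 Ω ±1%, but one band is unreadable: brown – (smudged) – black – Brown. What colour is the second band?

white

19 Ω = 19 × 10^0.
The second band gives digit 9 of the significand, and 9 is white.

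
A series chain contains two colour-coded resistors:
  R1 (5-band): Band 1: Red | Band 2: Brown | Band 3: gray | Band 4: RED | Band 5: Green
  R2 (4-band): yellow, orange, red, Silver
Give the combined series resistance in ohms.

R1: red, brown, grey → 218; red ×10^2 → 21800 Ω.
R2: yellow, orange → 43; red ×10^2 → 4300 Ω.
Series: 21800 + 4300 = 26100 Ω.

26100 Ω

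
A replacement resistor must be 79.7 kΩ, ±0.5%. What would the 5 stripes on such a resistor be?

79700 Ω = 797 × 10^2.
7 → violet
9 → white
7 → violet
Multiplier 10^2 → red.
±0.5% tolerance → green.

violet, white, violet, red, green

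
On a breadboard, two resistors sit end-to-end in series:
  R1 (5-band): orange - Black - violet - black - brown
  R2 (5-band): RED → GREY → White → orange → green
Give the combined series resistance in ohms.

289307 Ω

R1: orange, black, violet → 307; black ×1 → 307 Ω.
R2: red, grey, white → 289; orange ×10^3 → 289000 Ω.
Series: 307 + 289000 = 289307 Ω.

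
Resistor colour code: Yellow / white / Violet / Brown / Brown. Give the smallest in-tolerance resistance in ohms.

Yellow → 4 (first significant figure)
White → 9 (second significant figure)
Violet → 7 (third significant figure)
Brown → ×10 multiplier
Brown → ±1% tolerance
497 × 10 = 4970 Ω
Smallest = 4970 × (1 − 1/100) = 4920.3 Ω.

4920.3 Ω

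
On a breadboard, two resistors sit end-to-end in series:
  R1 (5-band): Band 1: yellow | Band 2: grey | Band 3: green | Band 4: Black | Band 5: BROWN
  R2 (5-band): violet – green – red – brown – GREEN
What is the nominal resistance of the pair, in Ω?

R1: yellow, grey, green → 485; black ×1 → 485 Ω.
R2: violet, green, red → 752; brown ×10 → 7520 Ω.
Series: 485 + 7520 = 8005 Ω.

8005 Ω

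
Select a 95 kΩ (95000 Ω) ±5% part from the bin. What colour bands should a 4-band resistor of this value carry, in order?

white, green, orange, gold

95000 Ω = 95 × 10^3.
9 → white
5 → green
Multiplier 10^3 → orange.
±5% tolerance → gold.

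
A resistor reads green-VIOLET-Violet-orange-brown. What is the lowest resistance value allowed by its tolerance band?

Green → 5 (first significant figure)
Violet → 7 (second significant figure)
Violet → 7 (third significant figure)
Orange → ×10^3 multiplier
Brown → ±1% tolerance
577 × 1000 = 577000 Ω
Lowest = 577000 × (1 − 1/100) = 571230 Ω.

571230 Ω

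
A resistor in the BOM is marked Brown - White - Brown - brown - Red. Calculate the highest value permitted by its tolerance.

1948.2 Ω

Brown → 1 (first significant figure)
White → 9 (second significant figure)
Brown → 1 (third significant figure)
Brown → ×10 multiplier
Red → ±2% tolerance
191 × 10 = 1910 Ω
Highest = 1910 × (1 + 2/100) = 1948.2 Ω.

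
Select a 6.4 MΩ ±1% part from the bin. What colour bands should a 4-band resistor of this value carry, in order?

blue, yellow, green, brown

6400000 Ω = 64 × 10^5.
6 → blue
4 → yellow
Multiplier 10^5 → green.
±1% tolerance → brown.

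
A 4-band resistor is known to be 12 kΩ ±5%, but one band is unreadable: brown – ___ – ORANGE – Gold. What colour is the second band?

12000 Ω = 12 × 10^3.
The second band gives digit 2 of the significand, and 2 is red.

red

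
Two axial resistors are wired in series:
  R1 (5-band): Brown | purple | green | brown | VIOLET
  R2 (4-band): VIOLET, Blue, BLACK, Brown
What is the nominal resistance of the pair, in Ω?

R1: brown, violet, green → 175; brown ×10 → 1750 Ω.
R2: violet, blue → 76; black ×1 → 76 Ω.
Series: 1750 + 76 = 1826 Ω.

1826 Ω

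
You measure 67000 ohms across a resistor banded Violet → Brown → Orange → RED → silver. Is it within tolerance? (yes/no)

yes

Violet → 7 (first significant figure)
Brown → 1 (second significant figure)
Orange → 3 (third significant figure)
Red → ×10^2 multiplier
Silver → ±10% tolerance
713 × 100 = 71300 Ω
Allowed range: 64170 Ω to 78430 Ω.
67000 ohms lies inside that range.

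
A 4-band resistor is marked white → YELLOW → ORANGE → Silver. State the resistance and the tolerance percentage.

94000 Ω ±10%

White → 9 (first significant figure)
Yellow → 4 (second significant figure)
Orange → ×10^3 multiplier
Silver → ±10% tolerance
94 × 1000 = 94000 Ω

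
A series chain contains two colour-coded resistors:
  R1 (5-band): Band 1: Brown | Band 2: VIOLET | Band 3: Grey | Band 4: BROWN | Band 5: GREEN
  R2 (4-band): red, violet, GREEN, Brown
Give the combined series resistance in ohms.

R1: brown, violet, grey → 178; brown ×10 → 1780 Ω.
R2: red, violet → 27; green ×10^5 → 2700000 Ω.
Series: 1780 + 2700000 = 2701780 Ω.

2701780 Ω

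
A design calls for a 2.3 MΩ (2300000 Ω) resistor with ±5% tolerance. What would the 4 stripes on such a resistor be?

red, orange, green, gold

2300000 Ω = 23 × 10^5.
2 → red
3 → orange
Multiplier 10^5 → green.
±5% tolerance → gold.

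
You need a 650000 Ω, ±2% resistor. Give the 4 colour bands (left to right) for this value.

650000 Ω = 65 × 10^4.
6 → blue
5 → green
Multiplier 10^4 → yellow.
±2% tolerance → red.

blue, green, yellow, red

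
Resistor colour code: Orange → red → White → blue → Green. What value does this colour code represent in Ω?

329000000 Ω

Orange → 3 (first significant figure)
Red → 2 (second significant figure)
White → 9 (third significant figure)
Blue → ×10^6 multiplier
329 × 1000000 = 329000000 Ω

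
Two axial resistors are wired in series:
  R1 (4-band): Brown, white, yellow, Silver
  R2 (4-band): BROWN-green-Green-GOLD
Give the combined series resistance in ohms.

1690000 Ω

R1: brown, white → 19; yellow ×10^4 → 190000 Ω.
R2: brown, green → 15; green ×10^5 → 1500000 Ω.
Series: 190000 + 1500000 = 1690000 Ω.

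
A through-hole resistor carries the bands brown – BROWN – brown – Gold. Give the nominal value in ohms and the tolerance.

110 Ω ±5%

Brown → 1 (first significant figure)
Brown → 1 (second significant figure)
Brown → ×10 multiplier
Gold → ±5% tolerance
11 × 10 = 110 Ω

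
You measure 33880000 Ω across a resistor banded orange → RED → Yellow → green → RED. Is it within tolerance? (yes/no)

no

Orange → 3 (first significant figure)
Red → 2 (second significant figure)
Yellow → 4 (third significant figure)
Green → ×10^5 multiplier
Red → ±2% tolerance
324 × 100000 = 32400000 Ω
Allowed range: 31752000 Ω to 33048000 Ω.
33880000 Ω lies outside that range.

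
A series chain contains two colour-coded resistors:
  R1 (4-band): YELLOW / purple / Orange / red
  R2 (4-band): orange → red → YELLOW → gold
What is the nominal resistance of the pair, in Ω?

367000 Ω

R1: yellow, violet → 47; orange ×10^3 → 47000 Ω.
R2: orange, red → 32; yellow ×10^4 → 320000 Ω.
Series: 47000 + 320000 = 367000 Ω.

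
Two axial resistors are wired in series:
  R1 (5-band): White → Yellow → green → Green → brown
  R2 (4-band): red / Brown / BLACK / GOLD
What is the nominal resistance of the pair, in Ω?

94500021 Ω

R1: white, yellow, green → 945; green ×10^5 → 94500000 Ω.
R2: red, brown → 21; black ×1 → 21 Ω.
Series: 94500000 + 21 = 94500021 Ω.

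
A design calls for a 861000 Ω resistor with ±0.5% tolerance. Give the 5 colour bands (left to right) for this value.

861000 Ω = 861 × 10^3.
8 → grey
6 → blue
1 → brown
Multiplier 10^3 → orange.
±0.5% tolerance → green.

grey, blue, brown, orange, green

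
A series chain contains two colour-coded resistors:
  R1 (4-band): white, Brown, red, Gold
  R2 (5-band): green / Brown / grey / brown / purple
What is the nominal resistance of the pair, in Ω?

14280 Ω

R1: white, brown → 91; red ×10^2 → 9100 Ω.
R2: green, brown, grey → 518; brown ×10 → 5180 Ω.
Series: 9100 + 5180 = 14280 Ω.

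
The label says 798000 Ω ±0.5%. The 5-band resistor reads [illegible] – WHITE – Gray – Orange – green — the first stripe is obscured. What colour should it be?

violet

798000 Ω = 798 × 10^3.
The first band gives digit 7 of the significand, and 7 is violet.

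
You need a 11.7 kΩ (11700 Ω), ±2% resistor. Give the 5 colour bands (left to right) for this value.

brown, brown, violet, red, red

11700 Ω = 117 × 10^2.
1 → brown
1 → brown
7 → violet
Multiplier 10^2 → red.
±2% tolerance → red.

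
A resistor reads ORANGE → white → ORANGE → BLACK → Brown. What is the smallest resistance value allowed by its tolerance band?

Orange → 3 (first significant figure)
White → 9 (second significant figure)
Orange → 3 (third significant figure)
Black → ×1 multiplier
Brown → ±1% tolerance
393 × 1 = 393 Ω
Smallest = 393 × (1 − 1/100) = 389.07 Ω.

389.07 Ω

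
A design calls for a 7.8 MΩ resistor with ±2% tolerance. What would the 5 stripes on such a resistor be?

violet, grey, black, yellow, red

7800000 Ω = 780 × 10^4.
7 → violet
8 → grey
0 → black
Multiplier 10^4 → yellow.
±2% tolerance → red.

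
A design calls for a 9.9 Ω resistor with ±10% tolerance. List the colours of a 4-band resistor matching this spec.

white, white, gold, silver

9.9 Ω = 99 × 10^-1.
9 → white
9 → white
Multiplier 10^-1 → gold.
±10% tolerance → silver.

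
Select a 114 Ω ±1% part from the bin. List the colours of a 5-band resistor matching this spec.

brown, brown, yellow, black, brown

114 Ω = 114 × 10^0.
1 → brown
1 → brown
4 → yellow
Multiplier 10^0 → black.
±1% tolerance → brown.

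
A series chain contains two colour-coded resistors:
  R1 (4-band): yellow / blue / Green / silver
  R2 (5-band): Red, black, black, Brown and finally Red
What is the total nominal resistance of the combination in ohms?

4602000 Ω

R1: yellow, blue → 46; green ×10^5 → 4600000 Ω.
R2: red, black, black → 200; brown ×10 → 2000 Ω.
Series: 4600000 + 2000 = 4602000 Ω.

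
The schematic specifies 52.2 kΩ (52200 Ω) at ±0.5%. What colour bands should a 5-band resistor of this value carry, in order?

52200 Ω = 522 × 10^2.
5 → green
2 → red
2 → red
Multiplier 10^2 → red.
±0.5% tolerance → green.

green, red, red, red, green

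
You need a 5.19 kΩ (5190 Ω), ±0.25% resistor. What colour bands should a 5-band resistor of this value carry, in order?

green, brown, white, brown, blue

5190 Ω = 519 × 10^1.
5 → green
1 → brown
9 → white
Multiplier 10^1 → brown.
±0.25% tolerance → blue.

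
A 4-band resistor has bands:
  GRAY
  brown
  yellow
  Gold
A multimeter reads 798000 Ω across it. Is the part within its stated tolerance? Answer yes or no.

Grey → 8 (first significant figure)
Brown → 1 (second significant figure)
Yellow → ×10^4 multiplier
Gold → ±5% tolerance
81 × 10000 = 810000 Ω
Allowed range: 769500 Ω to 850500 Ω.
798000 Ω lies inside that range.

yes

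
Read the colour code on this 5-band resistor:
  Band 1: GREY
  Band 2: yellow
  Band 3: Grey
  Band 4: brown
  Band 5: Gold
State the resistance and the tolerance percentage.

8480 Ω ±5%

Grey → 8 (first significant figure)
Yellow → 4 (second significant figure)
Grey → 8 (third significant figure)
Brown → ×10 multiplier
Gold → ±5% tolerance
848 × 10 = 8480 Ω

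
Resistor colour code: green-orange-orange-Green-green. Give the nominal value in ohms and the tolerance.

53300000 Ω ±0.5%

Green → 5 (first significant figure)
Orange → 3 (second significant figure)
Orange → 3 (third significant figure)
Green → ×10^5 multiplier
Green → ±0.5% tolerance
533 × 100000 = 53300000 Ω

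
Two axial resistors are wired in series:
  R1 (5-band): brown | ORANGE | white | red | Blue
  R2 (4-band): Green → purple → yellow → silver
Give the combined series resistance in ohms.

R1: brown, orange, white → 139; red ×10^2 → 13900 Ω.
R2: green, violet → 57; yellow ×10^4 → 570000 Ω.
Series: 13900 + 570000 = 583900 Ω.

583900 Ω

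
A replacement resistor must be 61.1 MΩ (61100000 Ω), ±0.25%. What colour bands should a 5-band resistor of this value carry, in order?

61100000 Ω = 611 × 10^5.
6 → blue
1 → brown
1 → brown
Multiplier 10^5 → green.
±0.25% tolerance → blue.

blue, brown, brown, green, blue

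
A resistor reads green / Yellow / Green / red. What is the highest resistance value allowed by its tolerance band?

Green → 5 (first significant figure)
Yellow → 4 (second significant figure)
Green → ×10^5 multiplier
Red → ±2% tolerance
54 × 100000 = 5400000 Ω
Highest = 5400000 × (1 + 2/100) = 5508000 Ω.

5508000 Ω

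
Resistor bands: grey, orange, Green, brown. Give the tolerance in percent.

The last band, brown, is the tolerance band.
Brown corresponds to ±1%.

±1%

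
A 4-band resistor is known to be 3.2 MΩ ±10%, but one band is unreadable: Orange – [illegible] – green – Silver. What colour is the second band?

3200000 Ω = 32 × 10^5.
The second band gives digit 2 of the significand, and 2 is red.

red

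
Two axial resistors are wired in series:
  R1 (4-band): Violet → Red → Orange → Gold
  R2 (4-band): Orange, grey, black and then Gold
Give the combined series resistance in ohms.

72038 Ω

R1: violet, red → 72; orange ×10^3 → 72000 Ω.
R2: orange, grey → 38; black ×1 → 38 Ω.
Series: 72000 + 38 = 72038 Ω.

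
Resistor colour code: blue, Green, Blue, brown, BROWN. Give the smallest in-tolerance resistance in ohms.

6494.4 Ω

Blue → 6 (first significant figure)
Green → 5 (second significant figure)
Blue → 6 (third significant figure)
Brown → ×10 multiplier
Brown → ±1% tolerance
656 × 10 = 6560 Ω
Smallest = 6560 × (1 − 1/100) = 6494.4 Ω.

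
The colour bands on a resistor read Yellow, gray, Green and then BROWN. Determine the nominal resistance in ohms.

Yellow → 4 (first significant figure)
Grey → 8 (second significant figure)
Green → ×10^5 multiplier
48 × 100000 = 4800000 Ω

4800000 Ω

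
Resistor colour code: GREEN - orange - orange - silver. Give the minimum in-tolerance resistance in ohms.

Green → 5 (first significant figure)
Orange → 3 (second significant figure)
Orange → ×10^3 multiplier
Silver → ±10% tolerance
53 × 1000 = 53000 Ω
Minimum = 53000 × (1 − 10/100) = 47700 Ω.

47700 Ω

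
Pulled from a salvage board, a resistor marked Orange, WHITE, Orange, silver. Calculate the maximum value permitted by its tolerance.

Orange → 3 (first significant figure)
White → 9 (second significant figure)
Orange → ×10^3 multiplier
Silver → ±10% tolerance
39 × 1000 = 39000 Ω
Maximum = 39000 × (1 + 10/100) = 42900 Ω.

42900 Ω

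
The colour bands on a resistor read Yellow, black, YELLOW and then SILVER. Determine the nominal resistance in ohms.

Yellow → 4 (first significant figure)
Black → 0 (second significant figure)
Yellow → ×10^4 multiplier
40 × 10000 = 400000 Ω

400000 Ω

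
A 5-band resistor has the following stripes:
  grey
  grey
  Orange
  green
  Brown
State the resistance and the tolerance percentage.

Grey → 8 (first significant figure)
Grey → 8 (second significant figure)
Orange → 3 (third significant figure)
Green → ×10^5 multiplier
Brown → ±1% tolerance
883 × 100000 = 88300000 Ω

88300000 Ω ±1%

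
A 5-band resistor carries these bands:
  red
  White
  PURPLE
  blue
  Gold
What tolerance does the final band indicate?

±5%

The last band, gold, is the tolerance band.
Gold corresponds to ±5%.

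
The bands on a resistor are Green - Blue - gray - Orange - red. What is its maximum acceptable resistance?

579360 Ω

Green → 5 (first significant figure)
Blue → 6 (second significant figure)
Grey → 8 (third significant figure)
Orange → ×10^3 multiplier
Red → ±2% tolerance
568 × 1000 = 568000 Ω
Maximum = 568000 × (1 + 2/100) = 579360 Ω.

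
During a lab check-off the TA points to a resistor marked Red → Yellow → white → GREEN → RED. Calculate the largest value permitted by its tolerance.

Red → 2 (first significant figure)
Yellow → 4 (second significant figure)
White → 9 (third significant figure)
Green → ×10^5 multiplier
Red → ±2% tolerance
249 × 100000 = 24900000 Ω
Largest = 24900000 × (1 + 2/100) = 25398000 Ω.

25398000 Ω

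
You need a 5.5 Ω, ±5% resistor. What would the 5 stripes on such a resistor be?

green, green, black, silver, gold

5.5 Ω = 550 × 10^-2.
5 → green
5 → green
0 → black
Multiplier 10^-2 → silver.
±5% tolerance → gold.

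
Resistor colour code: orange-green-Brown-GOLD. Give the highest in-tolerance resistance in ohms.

Orange → 3 (first significant figure)
Green → 5 (second significant figure)
Brown → ×10 multiplier
Gold → ±5% tolerance
35 × 10 = 350 Ω
Highest = 350 × (1 + 5/100) = 367.5 Ω.

367.5 Ω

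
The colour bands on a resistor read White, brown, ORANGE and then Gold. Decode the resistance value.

White → 9 (first significant figure)
Brown → 1 (second significant figure)
Orange → ×10^3 multiplier
91 × 1000 = 91000 Ω

91000 Ω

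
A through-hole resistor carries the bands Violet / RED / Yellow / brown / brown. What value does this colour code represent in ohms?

7240 Ω

Violet → 7 (first significant figure)
Red → 2 (second significant figure)
Yellow → 4 (third significant figure)
Brown → ×10 multiplier
724 × 10 = 7240 Ω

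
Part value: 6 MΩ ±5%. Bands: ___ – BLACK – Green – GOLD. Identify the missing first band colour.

blue

6000000 Ω = 60 × 10^5.
The first band gives digit 6 of the significand, and 6 is blue.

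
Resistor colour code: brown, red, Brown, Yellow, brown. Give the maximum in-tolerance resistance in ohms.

1222100 Ω

Brown → 1 (first significant figure)
Red → 2 (second significant figure)
Brown → 1 (third significant figure)
Yellow → ×10^4 multiplier
Brown → ±1% tolerance
121 × 10000 = 1210000 Ω
Maximum = 1210000 × (1 + 1/100) = 1222100 Ω.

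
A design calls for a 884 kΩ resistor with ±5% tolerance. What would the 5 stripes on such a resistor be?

grey, grey, yellow, orange, gold

884000 Ω = 884 × 10^3.
8 → grey
8 → grey
4 → yellow
Multiplier 10^3 → orange.
±5% tolerance → gold.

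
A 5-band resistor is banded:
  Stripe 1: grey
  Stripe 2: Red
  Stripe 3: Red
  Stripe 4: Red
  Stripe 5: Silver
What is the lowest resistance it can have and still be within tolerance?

Grey → 8 (first significant figure)
Red → 2 (second significant figure)
Red → 2 (third significant figure)
Red → ×10^2 multiplier
Silver → ±10% tolerance
822 × 100 = 82200 Ω
Lowest = 82200 × (1 − 10/100) = 73980 Ω.

73980 Ω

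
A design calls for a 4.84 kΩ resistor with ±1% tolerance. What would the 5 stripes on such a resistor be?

yellow, grey, yellow, brown, brown

4840 Ω = 484 × 10^1.
4 → yellow
8 → grey
4 → yellow
Multiplier 10^1 → brown.
±1% tolerance → brown.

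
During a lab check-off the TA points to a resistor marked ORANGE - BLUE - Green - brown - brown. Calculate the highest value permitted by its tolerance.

Orange → 3 (first significant figure)
Blue → 6 (second significant figure)
Green → 5 (third significant figure)
Brown → ×10 multiplier
Brown → ±1% tolerance
365 × 10 = 3650 Ω
Highest = 3650 × (1 + 1/100) = 3686.5 Ω.

3686.5 Ω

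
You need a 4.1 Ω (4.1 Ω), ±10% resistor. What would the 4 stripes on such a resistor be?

4.1 Ω = 41 × 10^-1.
4 → yellow
1 → brown
Multiplier 10^-1 → gold.
±10% tolerance → silver.

yellow, brown, gold, silver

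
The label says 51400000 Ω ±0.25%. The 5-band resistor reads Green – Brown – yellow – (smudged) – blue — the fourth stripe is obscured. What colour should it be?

green

51400000 Ω = 514 × 10^5.
The fourth band is the multiplier, 10^5, which is green.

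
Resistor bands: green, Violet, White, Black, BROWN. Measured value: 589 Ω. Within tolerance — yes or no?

Green → 5 (first significant figure)
Violet → 7 (second significant figure)
White → 9 (third significant figure)
Black → ×1 multiplier
Brown → ±1% tolerance
579 × 1 = 579 Ω
Allowed range: 573.21 Ω to 584.79 Ω.
589 Ω lies outside that range.

no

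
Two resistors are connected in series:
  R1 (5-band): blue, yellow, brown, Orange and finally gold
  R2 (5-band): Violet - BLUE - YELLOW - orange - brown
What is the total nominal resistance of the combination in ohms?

R1: blue, yellow, brown → 641; orange ×10^3 → 641000 Ω.
R2: violet, blue, yellow → 764; orange ×10^3 → 764000 Ω.
Series: 641000 + 764000 = 1405000 Ω.

1405000 Ω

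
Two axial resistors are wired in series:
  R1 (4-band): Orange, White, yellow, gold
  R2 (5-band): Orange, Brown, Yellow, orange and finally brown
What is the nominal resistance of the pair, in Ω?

R1: orange, white → 39; yellow ×10^4 → 390000 Ω.
R2: orange, brown, yellow → 314; orange ×10^3 → 314000 Ω.
Series: 390000 + 314000 = 704000 Ω.

704000 Ω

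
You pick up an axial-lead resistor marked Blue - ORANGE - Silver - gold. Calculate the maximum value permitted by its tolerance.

Blue → 6 (first significant figure)
Orange → 3 (second significant figure)
Silver → ×0.01 multiplier
Gold → ±5% tolerance
63 × 0.01 = 0.63 Ω
Maximum = 0.63 × (1 + 5/100) = 0.6615 Ω.

0.6615 Ω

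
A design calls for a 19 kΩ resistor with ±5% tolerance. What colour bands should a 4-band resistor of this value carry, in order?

brown, white, orange, gold

19000 Ω = 19 × 10^3.
1 → brown
9 → white
Multiplier 10^3 → orange.
±5% tolerance → gold.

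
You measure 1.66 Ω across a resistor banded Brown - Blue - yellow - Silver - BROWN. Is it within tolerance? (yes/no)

no

Brown → 1 (first significant figure)
Blue → 6 (second significant figure)
Yellow → 4 (third significant figure)
Silver → ×0.01 multiplier
Brown → ±1% tolerance
164 × 0.01 = 1.64 Ω
Allowed range: 1.6236 Ω to 1.6564 Ω.
1.66 Ω lies outside that range.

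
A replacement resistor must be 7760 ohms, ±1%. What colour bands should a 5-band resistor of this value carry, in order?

violet, violet, blue, brown, brown

7760 Ω = 776 × 10^1.
7 → violet
7 → violet
6 → blue
Multiplier 10^1 → brown.
±1% tolerance → brown.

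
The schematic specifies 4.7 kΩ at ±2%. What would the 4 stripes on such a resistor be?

4700 Ω = 47 × 10^2.
4 → yellow
7 → violet
Multiplier 10^2 → red.
±2% tolerance → red.

yellow, violet, red, red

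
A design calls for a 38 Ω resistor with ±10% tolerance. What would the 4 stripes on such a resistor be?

orange, grey, black, silver

38 Ω = 38 × 10^0.
3 → orange
8 → grey
Multiplier 10^0 → black.
±10% tolerance → silver.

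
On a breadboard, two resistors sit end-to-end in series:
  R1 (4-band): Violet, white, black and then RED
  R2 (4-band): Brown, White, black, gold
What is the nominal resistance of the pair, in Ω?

R1: violet, white → 79; black ×1 → 79 Ω.
R2: brown, white → 19; black ×1 → 19 Ω.
Series: 79 + 19 = 98 Ω.

98 Ω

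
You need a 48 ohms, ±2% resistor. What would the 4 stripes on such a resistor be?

yellow, grey, black, red

48 Ω = 48 × 10^0.
4 → yellow
8 → grey
Multiplier 10^0 → black.
±2% tolerance → red.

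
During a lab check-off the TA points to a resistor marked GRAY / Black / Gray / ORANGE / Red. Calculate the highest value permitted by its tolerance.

824160 Ω

Grey → 8 (first significant figure)
Black → 0 (second significant figure)
Grey → 8 (third significant figure)
Orange → ×10^3 multiplier
Red → ±2% tolerance
808 × 1000 = 808000 Ω
Highest = 808000 × (1 + 2/100) = 824160 Ω.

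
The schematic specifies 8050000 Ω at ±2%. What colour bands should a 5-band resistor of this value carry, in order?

grey, black, green, yellow, red

8050000 Ω = 805 × 10^4.
8 → grey
0 → black
5 → green
Multiplier 10^4 → yellow.
±2% tolerance → red.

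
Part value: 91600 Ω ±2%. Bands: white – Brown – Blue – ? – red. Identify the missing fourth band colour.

91600 Ω = 916 × 10^2.
The fourth band is the multiplier, 10^2, which is red.

red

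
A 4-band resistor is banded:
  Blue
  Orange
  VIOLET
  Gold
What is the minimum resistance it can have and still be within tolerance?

598500000 Ω

Blue → 6 (first significant figure)
Orange → 3 (second significant figure)
Violet → ×10^7 multiplier
Gold → ±5% tolerance
63 × 10000000 = 630000000 Ω
Minimum = 630000000 × (1 − 5/100) = 598500000 Ω.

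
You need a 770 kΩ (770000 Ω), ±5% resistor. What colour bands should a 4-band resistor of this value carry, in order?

violet, violet, yellow, gold

770000 Ω = 77 × 10^4.
7 → violet
7 → violet
Multiplier 10^4 → yellow.
±5% tolerance → gold.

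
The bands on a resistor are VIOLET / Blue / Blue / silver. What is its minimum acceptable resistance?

68400000 Ω

Violet → 7 (first significant figure)
Blue → 6 (second significant figure)
Blue → ×10^6 multiplier
Silver → ±10% tolerance
76 × 1000000 = 76000000 Ω
Minimum = 76000000 × (1 − 10/100) = 68400000 Ω.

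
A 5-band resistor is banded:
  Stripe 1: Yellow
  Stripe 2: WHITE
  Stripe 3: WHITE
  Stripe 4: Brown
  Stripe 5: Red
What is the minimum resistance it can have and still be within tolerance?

4890.2 Ω

Yellow → 4 (first significant figure)
White → 9 (second significant figure)
White → 9 (third significant figure)
Brown → ×10 multiplier
Red → ±2% tolerance
499 × 10 = 4990 Ω
Minimum = 4990 × (1 − 2/100) = 4890.2 Ω.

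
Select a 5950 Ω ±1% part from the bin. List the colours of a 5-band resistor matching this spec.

green, white, green, brown, brown

5950 Ω = 595 × 10^1.
5 → green
9 → white
5 → green
Multiplier 10^1 → brown.
±1% tolerance → brown.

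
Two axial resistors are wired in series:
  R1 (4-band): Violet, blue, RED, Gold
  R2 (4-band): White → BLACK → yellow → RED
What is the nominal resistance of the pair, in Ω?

907600 Ω

R1: violet, blue → 76; red ×10^2 → 7600 Ω.
R2: white, black → 90; yellow ×10^4 → 900000 Ω.
Series: 7600 + 900000 = 907600 Ω.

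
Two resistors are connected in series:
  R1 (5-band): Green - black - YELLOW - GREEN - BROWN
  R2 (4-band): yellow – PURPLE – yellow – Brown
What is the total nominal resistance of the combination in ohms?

R1: green, black, yellow → 504; green ×10^5 → 50400000 Ω.
R2: yellow, violet → 47; yellow ×10^4 → 470000 Ω.
Series: 50400000 + 470000 = 50870000 Ω.

50870000 Ω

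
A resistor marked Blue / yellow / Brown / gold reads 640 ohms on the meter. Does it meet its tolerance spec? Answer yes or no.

Blue → 6 (first significant figure)
Yellow → 4 (second significant figure)
Brown → ×10 multiplier
Gold → ±5% tolerance
64 × 10 = 640 Ω
Allowed range: 608 Ω to 672 Ω.
640 ohms lies inside that range.

yes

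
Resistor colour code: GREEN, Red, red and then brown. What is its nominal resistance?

Green → 5 (first significant figure)
Red → 2 (second significant figure)
Red → ×10^2 multiplier
52 × 100 = 5200 Ω

5200 Ω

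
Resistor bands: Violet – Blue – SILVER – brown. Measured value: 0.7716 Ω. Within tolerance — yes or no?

no

Violet → 7 (first significant figure)
Blue → 6 (second significant figure)
Silver → ×0.01 multiplier
Brown → ±1% tolerance
76 × 0.01 = 0.76 Ω
Allowed range: 0.7524 Ω to 0.7676 Ω.
0.7716 Ω lies outside that range.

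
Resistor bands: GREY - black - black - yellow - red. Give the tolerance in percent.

±2%

The last band, red, is the tolerance band.
Red corresponds to ±2%.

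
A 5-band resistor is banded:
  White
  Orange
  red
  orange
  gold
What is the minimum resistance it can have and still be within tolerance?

885400 Ω

White → 9 (first significant figure)
Orange → 3 (second significant figure)
Red → 2 (third significant figure)
Orange → ×10^3 multiplier
Gold → ±5% tolerance
932 × 1000 = 932000 Ω
Minimum = 932000 × (1 − 5/100) = 885400 Ω.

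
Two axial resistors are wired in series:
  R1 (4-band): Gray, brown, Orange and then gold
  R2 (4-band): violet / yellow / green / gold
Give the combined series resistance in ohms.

R1: grey, brown → 81; orange ×10^3 → 81000 Ω.
R2: violet, yellow → 74; green ×10^5 → 7400000 Ω.
Series: 81000 + 7400000 = 7481000 Ω.

7481000 Ω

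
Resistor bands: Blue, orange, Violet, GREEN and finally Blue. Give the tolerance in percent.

The last band, blue, is the tolerance band.
Blue corresponds to ±0.25%.

±0.25%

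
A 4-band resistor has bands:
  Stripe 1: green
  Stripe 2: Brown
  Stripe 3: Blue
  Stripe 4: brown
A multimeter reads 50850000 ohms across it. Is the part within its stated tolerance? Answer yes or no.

Green → 5 (first significant figure)
Brown → 1 (second significant figure)
Blue → ×10^6 multiplier
Brown → ±1% tolerance
51 × 1000000 = 51000000 Ω
Allowed range: 50490000 Ω to 51510000 Ω.
50850000 ohms lies inside that range.

yes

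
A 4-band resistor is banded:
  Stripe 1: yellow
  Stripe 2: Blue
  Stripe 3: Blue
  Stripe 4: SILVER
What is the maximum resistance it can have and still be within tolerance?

50600000 Ω

Yellow → 4 (first significant figure)
Blue → 6 (second significant figure)
Blue → ×10^6 multiplier
Silver → ±10% tolerance
46 × 1000000 = 46000000 Ω
Maximum = 46000000 × (1 + 10/100) = 50600000 Ω.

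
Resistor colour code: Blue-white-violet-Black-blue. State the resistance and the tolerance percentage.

Blue → 6 (first significant figure)
White → 9 (second significant figure)
Violet → 7 (third significant figure)
Black → ×1 multiplier
Blue → ±0.25% tolerance
697 × 1 = 697 Ω

697 Ω ±0.25%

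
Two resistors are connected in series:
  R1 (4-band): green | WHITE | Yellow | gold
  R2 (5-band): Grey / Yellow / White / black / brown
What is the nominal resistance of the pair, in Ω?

R1: green, white → 59; yellow ×10^4 → 590000 Ω.
R2: grey, yellow, white → 849; black ×1 → 849 Ω.
Series: 590000 + 849 = 590849 Ω.

590849 Ω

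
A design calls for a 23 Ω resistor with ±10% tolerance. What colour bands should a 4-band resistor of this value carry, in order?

red, orange, black, silver

23 Ω = 23 × 10^0.
2 → red
3 → orange
Multiplier 10^0 → black.
±10% tolerance → silver.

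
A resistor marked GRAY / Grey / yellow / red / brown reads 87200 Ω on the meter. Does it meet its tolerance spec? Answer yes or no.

no

Grey → 8 (first significant figure)
Grey → 8 (second significant figure)
Yellow → 4 (third significant figure)
Red → ×10^2 multiplier
Brown → ±1% tolerance
884 × 100 = 88400 Ω
Allowed range: 87516 Ω to 89284 Ω.
87200 Ω lies outside that range.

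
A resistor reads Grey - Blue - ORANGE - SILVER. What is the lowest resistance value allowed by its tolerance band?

77400 Ω

Grey → 8 (first significant figure)
Blue → 6 (second significant figure)
Orange → ×10^3 multiplier
Silver → ±10% tolerance
86 × 1000 = 86000 Ω
Lowest = 86000 × (1 − 10/100) = 77400 Ω.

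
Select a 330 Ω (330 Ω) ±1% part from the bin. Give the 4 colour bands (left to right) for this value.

330 Ω = 33 × 10^1.
3 → orange
3 → orange
Multiplier 10^1 → brown.
±1% tolerance → brown.

orange, orange, brown, brown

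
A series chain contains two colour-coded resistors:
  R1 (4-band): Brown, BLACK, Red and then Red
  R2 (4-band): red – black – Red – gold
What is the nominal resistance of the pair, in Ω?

3000 Ω

R1: brown, black → 10; red ×10^2 → 1000 Ω.
R2: red, black → 20; red ×10^2 → 2000 Ω.
Series: 1000 + 2000 = 3000 Ω.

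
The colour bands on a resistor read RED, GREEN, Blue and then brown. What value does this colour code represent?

25000000 Ω

Red → 2 (first significant figure)
Green → 5 (second significant figure)
Blue → ×10^6 multiplier
25 × 1000000 = 25000000 Ω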